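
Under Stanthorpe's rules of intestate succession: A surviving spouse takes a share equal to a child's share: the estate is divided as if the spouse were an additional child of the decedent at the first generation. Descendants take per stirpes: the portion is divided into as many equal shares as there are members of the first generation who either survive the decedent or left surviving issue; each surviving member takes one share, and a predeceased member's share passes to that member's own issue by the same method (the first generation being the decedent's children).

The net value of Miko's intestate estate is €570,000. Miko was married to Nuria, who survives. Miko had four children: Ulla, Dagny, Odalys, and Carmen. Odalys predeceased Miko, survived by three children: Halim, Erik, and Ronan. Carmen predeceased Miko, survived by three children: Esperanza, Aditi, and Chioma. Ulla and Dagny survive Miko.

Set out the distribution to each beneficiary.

The spouse counts as an additional share at the children's level, so there are 5 primary shares of €114,000. Nuria takes one such share (€114,000).
The children's combined portion (€456,000) is divided into 4 shares of €114,000: Ulla and Dagny each take €114,000; Odalys's €114,000 share passes to Odalys's issue; Carmen's €114,000 share passes to Carmen's issue.
Odalys's share (€114,000) is divided into 3 shares of €38,000: Halim, Erik, and Ronan each take €38,000.
Carmen's share (€114,000) is divided into 3 shares of €38,000: Esperanza, Aditi, and Chioma each take €38,000.

Nuria: €114,000; Ulla: €114,000; Dagny: €114,000; Halim: €38,000; Erik: €38,000; Ronan: €38,000; Esperanza: €38,000; Aditi: €38,000; Chioma: €38,000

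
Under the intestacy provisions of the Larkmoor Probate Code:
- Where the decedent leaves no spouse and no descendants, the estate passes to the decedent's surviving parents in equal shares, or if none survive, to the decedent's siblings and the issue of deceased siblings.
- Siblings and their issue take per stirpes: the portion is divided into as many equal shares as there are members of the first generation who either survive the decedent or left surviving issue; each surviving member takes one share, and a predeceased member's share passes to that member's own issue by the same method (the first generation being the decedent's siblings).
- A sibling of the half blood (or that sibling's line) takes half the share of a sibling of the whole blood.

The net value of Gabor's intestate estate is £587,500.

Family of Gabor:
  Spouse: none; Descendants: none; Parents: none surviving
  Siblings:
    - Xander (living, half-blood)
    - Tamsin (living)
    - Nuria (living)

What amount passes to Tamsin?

Tamsin receives £235,000.

The entire £587,500 passes to the siblings and their issue.
Counting each half-blood sibling's line as half a unit, there are 5/2 units in £587,500, so one unit is £235,000. Whole-blood lines (Tamsin and Nuria) take £235,000 each; half-blood lines (Xander) take £117,500 each.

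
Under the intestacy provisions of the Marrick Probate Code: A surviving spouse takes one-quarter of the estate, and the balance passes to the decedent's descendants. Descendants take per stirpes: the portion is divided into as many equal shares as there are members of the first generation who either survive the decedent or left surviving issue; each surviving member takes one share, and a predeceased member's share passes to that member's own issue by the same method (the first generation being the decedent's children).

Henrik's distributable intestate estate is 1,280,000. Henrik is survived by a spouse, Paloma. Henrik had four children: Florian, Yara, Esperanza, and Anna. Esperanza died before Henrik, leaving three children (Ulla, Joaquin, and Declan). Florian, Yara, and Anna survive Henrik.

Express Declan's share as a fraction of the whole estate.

Declan receives 1/16 of the estate.

Paloma takes one-quarter of 1,280,000 = 320,000. The remaining 960,000 passes to the descendants.
The descendants' portion (960,000) is divided into 4 shares of 240,000: Florian, Yara, and Anna each take 240,000; Esperanza's 240,000 share passes to Esperanza's issue.
Esperanza's share (240,000) is divided into 3 shares of 80,000: Ulla, Joaquin, and Declan each take 80,000.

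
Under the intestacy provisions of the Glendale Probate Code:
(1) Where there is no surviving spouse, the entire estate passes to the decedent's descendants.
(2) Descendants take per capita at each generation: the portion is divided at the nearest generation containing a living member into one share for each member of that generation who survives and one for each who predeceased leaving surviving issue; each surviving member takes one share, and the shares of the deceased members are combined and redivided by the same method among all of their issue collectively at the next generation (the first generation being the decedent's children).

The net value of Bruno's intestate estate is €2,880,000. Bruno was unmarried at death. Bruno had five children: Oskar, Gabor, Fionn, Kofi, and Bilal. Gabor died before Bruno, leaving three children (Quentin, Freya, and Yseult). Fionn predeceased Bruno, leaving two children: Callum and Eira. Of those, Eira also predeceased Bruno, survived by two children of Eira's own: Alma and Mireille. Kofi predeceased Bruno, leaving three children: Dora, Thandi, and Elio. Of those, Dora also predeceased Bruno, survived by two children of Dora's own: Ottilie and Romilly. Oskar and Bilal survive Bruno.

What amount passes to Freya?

The entire €2,880,000 passes to the descendants.
That amount (€2,880,000) is divided at the children's generation into 5 shares of €576,000. Oskar and Bilal each take €576,000. The 3 shares of the deceased (Gabor, Fionn, and Kofi) are combined into a pool of €1,728,000.
That pool (€1,728,000) is divided at the grandchildren's generation into 8 shares of €216,000. Quentin, Freya, Yseult, Callum, Thandi, and Elio each take €216,000. The 2 shares of the deceased (Eira and Dora) are combined into a pool of €432,000.
That pool (€432,000) is divided at the great-grandchildren's generation equally among Alma, Mireille, Ottilie, and Romilly: €108,000 each.

Freya receives €216,000.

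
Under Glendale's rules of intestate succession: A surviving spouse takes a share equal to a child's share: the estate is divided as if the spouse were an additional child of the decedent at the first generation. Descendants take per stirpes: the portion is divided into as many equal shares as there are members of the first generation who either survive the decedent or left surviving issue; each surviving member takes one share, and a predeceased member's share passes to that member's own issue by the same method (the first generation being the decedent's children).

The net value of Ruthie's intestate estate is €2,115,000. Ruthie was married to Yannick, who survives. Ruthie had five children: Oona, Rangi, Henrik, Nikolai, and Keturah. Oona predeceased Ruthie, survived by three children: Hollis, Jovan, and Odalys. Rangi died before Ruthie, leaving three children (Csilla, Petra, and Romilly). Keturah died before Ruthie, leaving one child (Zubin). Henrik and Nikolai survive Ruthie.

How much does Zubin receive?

The spouse counts as an additional share at the children's level, so there are 6 primary shares of €352,500. Yannick takes one such share (€352,500).
The children's combined portion (€1,762,500) is divided into 5 shares of €352,500: Henrik and Nikolai each take €352,500; Oona's €352,500 share passes to Oona's issue; Rangi's €352,500 share passes to Rangi's issue; Keturah's €352,500 share passes to Keturah's issue.
Oona's share (€352,500) is divided into 3 shares of €117,500: Hollis, Jovan, and Odalys each take €117,500.
Rangi's share (€352,500) is divided into 3 shares of €117,500: Csilla, Petra, and Romilly each take €117,500.
Keturah's share (€352,500) passes entirely to Zubin.

Zubin receives €352,500.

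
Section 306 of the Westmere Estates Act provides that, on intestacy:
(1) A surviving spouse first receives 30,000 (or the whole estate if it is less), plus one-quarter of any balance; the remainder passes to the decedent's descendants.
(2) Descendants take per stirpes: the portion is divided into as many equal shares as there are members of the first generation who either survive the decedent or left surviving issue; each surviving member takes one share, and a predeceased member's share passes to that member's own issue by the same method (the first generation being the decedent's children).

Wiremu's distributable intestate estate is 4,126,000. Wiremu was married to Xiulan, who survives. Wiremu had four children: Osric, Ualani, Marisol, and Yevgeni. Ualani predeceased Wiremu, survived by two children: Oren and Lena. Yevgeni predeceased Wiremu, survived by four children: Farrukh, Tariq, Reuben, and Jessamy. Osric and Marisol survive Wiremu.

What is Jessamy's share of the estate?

Xiulan first takes 30,000, leaving a balance of 4,096,000. Xiulan then takes one-quarter of the balance (1,024,000), for a total of 1,054,000. The remaining 3,072,000 passes to the descendants.
The descendants' portion (3,072,000) is divided into 4 shares of 768,000: Osric and Marisol each take 768,000; Ualani's 768,000 share passes to Ualani's issue; Yevgeni's 768,000 share passes to Yevgeni's issue.
Ualani's share (768,000) is divided into 2 shares of 384,000: Oren and Lena each take 384,000.
Yevgeni's share (768,000) is divided into 4 shares of 192,000: Farrukh, Tariq, Reuben, and Jessamy each take 192,000.

Jessamy receives 192,000.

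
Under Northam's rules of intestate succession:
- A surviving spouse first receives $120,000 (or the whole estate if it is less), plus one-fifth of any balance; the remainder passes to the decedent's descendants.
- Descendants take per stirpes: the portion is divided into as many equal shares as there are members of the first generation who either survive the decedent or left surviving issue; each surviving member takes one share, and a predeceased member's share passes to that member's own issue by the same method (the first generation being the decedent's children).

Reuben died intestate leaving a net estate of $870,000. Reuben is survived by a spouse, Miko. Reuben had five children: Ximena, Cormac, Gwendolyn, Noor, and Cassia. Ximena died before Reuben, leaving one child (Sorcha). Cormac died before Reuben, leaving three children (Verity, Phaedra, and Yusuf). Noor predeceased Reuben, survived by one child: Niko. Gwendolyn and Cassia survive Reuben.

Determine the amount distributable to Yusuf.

Miko first takes $120,000, leaving a balance of $750,000. Miko then takes one-fifth of the balance ($150,000), for a total of $270,000. The remaining $600,000 passes to the descendants.
The descendants' portion ($600,000) is divided into 5 shares of $120,000: Gwendolyn and Cassia each take $120,000; Ximena's $120,000 share passes to Ximena's issue; Cormac's $120,000 share passes to Cormac's issue; Noor's $120,000 share passes to Noor's issue.
Ximena's share ($120,000) passes entirely to Sorcha.
Cormac's share ($120,000) is divided into 3 shares of $40,000: Verity, Phaedra, and Yusuf each take $40,000.
Noor's share ($120,000) passes entirely to Niko.

Yusuf receives $40,000.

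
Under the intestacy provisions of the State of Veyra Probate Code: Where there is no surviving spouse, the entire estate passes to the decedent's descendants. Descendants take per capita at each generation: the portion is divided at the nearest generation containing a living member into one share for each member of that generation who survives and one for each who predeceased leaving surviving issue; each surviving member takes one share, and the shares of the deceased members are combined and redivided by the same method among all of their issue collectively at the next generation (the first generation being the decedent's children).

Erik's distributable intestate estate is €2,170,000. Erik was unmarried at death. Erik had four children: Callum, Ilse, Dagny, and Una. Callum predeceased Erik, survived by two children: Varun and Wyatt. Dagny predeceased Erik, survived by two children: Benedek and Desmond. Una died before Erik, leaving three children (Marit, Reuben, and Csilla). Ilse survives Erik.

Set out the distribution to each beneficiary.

Varun: €232,500; Wyatt: €232,500; Ilse: €542,500; Benedek: €232,500; Desmond: €232,500; Marit: €232,500; Reuben: €232,500; Csilla: €232,500

The entire €2,170,000 passes to the descendants.
That amount (€2,170,000) is divided at the children's generation into 4 shares of €542,500. Ilse takes €542,500. The 3 shares of the deceased (Callum, Dagny, and Una) are combined into a pool of €1,627,500.
That pool (€1,627,500) is divided at the grandchildren's generation equally among Varun, Wyatt, Benedek, Desmond, Marit, Reuben, and Csilla: €232,500 each.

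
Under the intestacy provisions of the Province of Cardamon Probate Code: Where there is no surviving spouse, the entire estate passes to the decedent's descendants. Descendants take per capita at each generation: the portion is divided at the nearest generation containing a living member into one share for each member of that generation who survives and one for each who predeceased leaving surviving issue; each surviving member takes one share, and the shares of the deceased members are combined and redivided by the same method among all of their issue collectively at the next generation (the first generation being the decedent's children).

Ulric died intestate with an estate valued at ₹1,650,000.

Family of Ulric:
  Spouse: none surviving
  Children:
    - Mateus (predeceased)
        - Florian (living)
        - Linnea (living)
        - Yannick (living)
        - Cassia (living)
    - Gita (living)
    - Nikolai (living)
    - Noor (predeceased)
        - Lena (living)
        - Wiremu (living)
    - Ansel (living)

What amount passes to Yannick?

The entire ₹1,650,000 passes to the descendants.
That amount (₹1,650,000) is divided at the children's generation into 5 shares of ₹330,000. Gita, Nikolai, and Ansel each take ₹330,000. The 2 shares of the deceased (Mateus and Noor) are combined into a pool of ₹660,000.
That pool (₹660,000) is divided at the grandchildren's generation equally among Florian, Linnea, Yannick, Cassia, Lena, and Wiremu: ₹110,000 each.

Yannick receives ₹110,000.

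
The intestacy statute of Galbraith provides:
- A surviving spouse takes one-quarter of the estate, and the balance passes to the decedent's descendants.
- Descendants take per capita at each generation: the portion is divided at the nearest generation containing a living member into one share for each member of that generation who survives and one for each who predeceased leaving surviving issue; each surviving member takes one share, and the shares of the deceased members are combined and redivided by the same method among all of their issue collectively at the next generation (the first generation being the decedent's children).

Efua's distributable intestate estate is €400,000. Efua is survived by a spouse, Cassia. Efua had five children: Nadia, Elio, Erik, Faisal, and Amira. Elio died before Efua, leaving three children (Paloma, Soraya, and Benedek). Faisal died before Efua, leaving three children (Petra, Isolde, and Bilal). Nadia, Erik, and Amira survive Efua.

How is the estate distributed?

Cassia takes one-quarter of €400,000 = €100,000. The remaining €300,000 passes to the descendants.
The descendants' portion (€300,000) is divided at the children's generation into 5 shares of €60,000. Nadia, Erik, and Amira each take €60,000. The 2 shares of the deceased (Elio and Faisal) are combined into a pool of €120,000.
That pool (€120,000) is divided at the grandchildren's generation equally among Paloma, Soraya, Benedek, Petra, Isolde, and Bilal: €20,000 each.

Cassia: €100,000; Nadia: €60,000; Paloma: €20,000; Soraya: €20,000; Benedek: €20,000; Erik: €60,000; Petra: €20,000; Isolde: €20,000; Bilal: €20,000; Amira: €60,000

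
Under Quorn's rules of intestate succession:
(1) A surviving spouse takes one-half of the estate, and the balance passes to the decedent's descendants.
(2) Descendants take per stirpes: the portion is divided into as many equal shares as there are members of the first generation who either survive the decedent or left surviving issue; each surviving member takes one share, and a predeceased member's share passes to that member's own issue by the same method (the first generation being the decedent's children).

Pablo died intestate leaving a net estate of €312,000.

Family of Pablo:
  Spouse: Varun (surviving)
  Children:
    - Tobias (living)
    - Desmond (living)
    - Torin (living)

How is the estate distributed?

Varun: €156,000; Tobias: €52,000; Desmond: €52,000; Torin: €52,000

Varun takes one-half of €312,000 = €156,000. The remaining €156,000 passes to the descendants.
The descendants' portion (€156,000) is divided into 3 shares of €52,000: Tobias, Desmond, and Torin each take €52,000.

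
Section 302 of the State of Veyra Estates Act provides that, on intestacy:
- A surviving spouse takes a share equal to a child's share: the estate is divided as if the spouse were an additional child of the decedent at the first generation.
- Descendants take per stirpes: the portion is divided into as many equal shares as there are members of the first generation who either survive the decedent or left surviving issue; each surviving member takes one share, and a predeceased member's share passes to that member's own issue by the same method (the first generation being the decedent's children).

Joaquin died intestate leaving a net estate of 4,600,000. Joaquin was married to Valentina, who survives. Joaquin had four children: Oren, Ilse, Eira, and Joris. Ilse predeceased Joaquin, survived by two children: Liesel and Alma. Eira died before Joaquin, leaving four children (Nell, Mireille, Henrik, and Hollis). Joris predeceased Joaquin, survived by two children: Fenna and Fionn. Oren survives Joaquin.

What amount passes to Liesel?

The spouse counts as an additional share at the children's level, so there are 5 primary shares of 920,000. Valentina takes one such share (920,000).
The children's combined portion (3,680,000) is divided into 4 shares of 920,000: Oren takes 920,000; Ilse's 920,000 share passes to Ilse's issue; Eira's 920,000 share passes to Eira's issue; Joris's 920,000 share passes to Joris's issue.
Ilse's share (920,000) is divided into 2 shares of 460,000: Liesel and Alma each take 460,000.
Eira's share (920,000) is divided into 4 shares of 230,000: Nell, Mireille, Henrik, and Hollis each take 230,000.
Joris's share (920,000) is divided into 2 shares of 460,000: Fenna and Fionn each take 460,000.

Liesel receives 460,000.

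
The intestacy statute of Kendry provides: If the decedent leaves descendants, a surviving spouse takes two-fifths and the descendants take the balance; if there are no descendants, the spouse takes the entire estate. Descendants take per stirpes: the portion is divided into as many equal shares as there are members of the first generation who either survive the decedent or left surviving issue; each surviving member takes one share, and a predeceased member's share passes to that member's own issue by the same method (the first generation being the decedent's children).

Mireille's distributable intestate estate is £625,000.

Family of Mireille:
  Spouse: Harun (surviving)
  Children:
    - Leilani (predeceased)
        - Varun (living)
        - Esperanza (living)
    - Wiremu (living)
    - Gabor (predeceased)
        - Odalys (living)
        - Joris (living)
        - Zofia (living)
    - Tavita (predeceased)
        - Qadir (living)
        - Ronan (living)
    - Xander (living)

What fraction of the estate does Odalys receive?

Harun takes two-fifths of £625,000 = £250,000. The remaining £375,000 passes to the descendants.
The descendants' portion (£375,000) is divided into 5 shares of £75,000: Wiremu and Xander each take £75,000; Leilani's £75,000 share passes to Leilani's issue; Gabor's £75,000 share passes to Gabor's issue; Tavita's £75,000 share passes to Tavita's issue.
Leilani's share (£75,000) is divided into 2 shares of £37,500: Varun and Esperanza each take £37,500.
Gabor's share (£75,000) is divided into 3 shares of £25,000: Odalys, Joris, and Zofia each take £25,000.
Tavita's share (£75,000) is divided into 2 shares of £37,500: Qadir and Ronan each take £37,500.

Odalys receives 1/25 of the estate.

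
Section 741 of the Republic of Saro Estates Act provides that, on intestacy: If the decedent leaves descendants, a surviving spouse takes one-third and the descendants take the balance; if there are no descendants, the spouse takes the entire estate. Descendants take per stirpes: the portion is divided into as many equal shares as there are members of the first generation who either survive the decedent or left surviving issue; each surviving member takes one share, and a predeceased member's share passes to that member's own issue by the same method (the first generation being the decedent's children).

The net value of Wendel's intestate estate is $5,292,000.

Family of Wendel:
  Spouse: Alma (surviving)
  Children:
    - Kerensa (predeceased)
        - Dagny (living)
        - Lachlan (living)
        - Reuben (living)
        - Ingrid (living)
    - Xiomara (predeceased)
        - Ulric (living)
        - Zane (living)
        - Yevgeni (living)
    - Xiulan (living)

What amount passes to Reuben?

Alma takes one-third of $5,292,000 = $1,764,000. The remaining $3,528,000 passes to the descendants.
The descendants' portion ($3,528,000) is divided into 3 shares of $1,176,000: Xiulan takes $1,176,000; Kerensa's $1,176,000 share passes to Kerensa's issue; Xiomara's $1,176,000 share passes to Xiomara's issue.
Kerensa's share ($1,176,000) is divided into 4 shares of $294,000: Dagny, Lachlan, Reuben, and Ingrid each take $294,000.
Xiomara's share ($1,176,000) is divided into 3 shares of $392,000: Ulric, Zane, and Yevgeni each take $392,000.

Reuben receives $294,000.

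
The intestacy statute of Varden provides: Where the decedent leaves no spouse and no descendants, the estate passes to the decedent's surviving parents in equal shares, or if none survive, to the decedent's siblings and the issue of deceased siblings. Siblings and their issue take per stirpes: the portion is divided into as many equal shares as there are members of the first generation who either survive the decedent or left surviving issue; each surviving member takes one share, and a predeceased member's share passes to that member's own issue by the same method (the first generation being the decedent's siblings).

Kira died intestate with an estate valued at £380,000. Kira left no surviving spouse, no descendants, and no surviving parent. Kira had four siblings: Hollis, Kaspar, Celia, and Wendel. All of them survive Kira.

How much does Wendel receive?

The entire £380,000 passes to the siblings and their issue.
That amount (£380,000) is divided into 4 shares of £95,000: Hollis, Kaspar, Celia, and Wendel each take £95,000.

Wendel receives £95,000.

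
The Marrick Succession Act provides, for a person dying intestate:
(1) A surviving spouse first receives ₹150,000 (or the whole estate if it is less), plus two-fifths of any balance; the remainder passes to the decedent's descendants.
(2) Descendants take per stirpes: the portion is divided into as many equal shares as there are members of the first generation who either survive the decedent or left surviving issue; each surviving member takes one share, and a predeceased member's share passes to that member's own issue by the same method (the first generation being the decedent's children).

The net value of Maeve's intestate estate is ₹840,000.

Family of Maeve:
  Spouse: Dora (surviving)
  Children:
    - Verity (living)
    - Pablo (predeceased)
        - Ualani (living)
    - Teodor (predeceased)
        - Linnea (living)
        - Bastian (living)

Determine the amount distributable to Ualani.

Ualani receives ₹138,000.

Dora first takes ₹150,000, leaving a balance of ₹690,000. Dora then takes two-fifths of the balance (₹276,000), for a total of ₹426,000. The remaining ₹414,000 passes to the descendants.
The descendants' portion (₹414,000) is divided into 3 shares of ₹138,000: Verity takes ₹138,000; Pablo's ₹138,000 share passes to Pablo's issue; Teodor's ₹138,000 share passes to Teodor's issue.
Pablo's share (₹138,000) passes entirely to Ualani.
Teodor's share (₹138,000) is divided into 2 shares of ₹69,000: Linnea and Bastian each take ₹69,000.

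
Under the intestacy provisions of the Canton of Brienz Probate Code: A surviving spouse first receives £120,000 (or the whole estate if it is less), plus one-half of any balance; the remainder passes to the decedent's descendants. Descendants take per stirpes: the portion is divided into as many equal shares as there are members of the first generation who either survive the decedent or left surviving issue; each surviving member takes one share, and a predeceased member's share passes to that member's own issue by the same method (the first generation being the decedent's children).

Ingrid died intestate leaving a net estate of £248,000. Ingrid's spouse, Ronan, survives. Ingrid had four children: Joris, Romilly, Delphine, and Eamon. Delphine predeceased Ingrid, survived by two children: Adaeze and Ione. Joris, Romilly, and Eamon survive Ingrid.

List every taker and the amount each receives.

Ronan: £184,000; Joris: £16,000; Romilly: £16,000; Adaeze: £8,000; Ione: £8,000; Eamon: £16,000

Ronan first takes £120,000, leaving a balance of £128,000. Ronan then takes one-half of the balance (£64,000), for a total of £184,000. The remaining £64,000 passes to the descendants.
The descendants' portion (£64,000) is divided into 4 shares of £16,000: Joris, Romilly, and Eamon each take £16,000; Delphine's £16,000 share passes to Delphine's issue.
Delphine's share (£16,000) is divided into 2 shares of £8,000: Adaeze and Ione each take £8,000.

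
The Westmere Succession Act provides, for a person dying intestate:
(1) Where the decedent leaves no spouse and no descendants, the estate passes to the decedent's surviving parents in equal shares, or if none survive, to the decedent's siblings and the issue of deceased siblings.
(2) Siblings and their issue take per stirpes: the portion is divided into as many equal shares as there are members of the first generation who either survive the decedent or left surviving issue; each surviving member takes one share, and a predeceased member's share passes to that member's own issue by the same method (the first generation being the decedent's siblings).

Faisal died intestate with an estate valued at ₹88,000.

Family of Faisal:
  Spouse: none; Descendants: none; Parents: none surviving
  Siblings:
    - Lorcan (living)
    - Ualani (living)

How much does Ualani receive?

The entire ₹88,000 passes to the siblings and their issue.
That amount (₹88,000) is divided into 2 shares of ₹44,000: Lorcan and Ualani each take ₹44,000.

Ualani receives ₹44,000.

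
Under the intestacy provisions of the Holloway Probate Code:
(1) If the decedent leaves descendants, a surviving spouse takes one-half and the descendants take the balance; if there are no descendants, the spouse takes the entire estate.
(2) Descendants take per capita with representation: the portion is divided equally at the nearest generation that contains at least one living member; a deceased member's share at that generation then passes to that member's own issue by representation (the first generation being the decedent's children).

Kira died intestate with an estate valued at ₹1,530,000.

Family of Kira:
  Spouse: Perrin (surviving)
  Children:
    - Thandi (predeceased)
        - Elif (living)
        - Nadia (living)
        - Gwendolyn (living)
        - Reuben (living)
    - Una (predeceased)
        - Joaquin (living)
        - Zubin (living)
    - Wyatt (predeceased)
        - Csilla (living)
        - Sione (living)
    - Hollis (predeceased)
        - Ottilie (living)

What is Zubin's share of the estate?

Zubin receives ₹85,000.

Perrin takes one-half of ₹1,530,000 = ₹765,000. The remaining ₹765,000 passes to the descendants.
No child survives, so the initial division is made at the grandchildren's generation.
The descendants' portion (₹765,000) is divided into 9 shares of ₹85,000: Elif, Nadia, Gwendolyn, Reuben, Joaquin, Zubin, Csilla, Sione, and Ottilie each take ₹85,000.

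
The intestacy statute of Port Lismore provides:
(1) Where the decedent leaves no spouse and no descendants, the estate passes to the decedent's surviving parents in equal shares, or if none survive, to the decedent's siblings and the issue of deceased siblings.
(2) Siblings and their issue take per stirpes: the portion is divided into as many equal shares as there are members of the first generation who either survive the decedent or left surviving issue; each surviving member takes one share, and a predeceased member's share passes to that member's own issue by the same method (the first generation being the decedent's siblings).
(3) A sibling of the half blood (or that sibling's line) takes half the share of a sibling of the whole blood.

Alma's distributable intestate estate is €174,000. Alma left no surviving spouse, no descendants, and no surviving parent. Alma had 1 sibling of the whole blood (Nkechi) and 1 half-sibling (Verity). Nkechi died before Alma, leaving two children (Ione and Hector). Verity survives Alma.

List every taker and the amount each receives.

The entire €174,000 passes to the siblings and their issue.
Counting each half-blood sibling's line as half a unit, there are 3/2 units in €174,000, so one unit is €116,000. Whole-blood lines (Nkechi) take €116,000 each; half-blood lines (Verity) take €58,000 each.
Nkechi's share (€116,000) is divided into 2 shares of €58,000: Ione and Hector each take €58,000.

Verity: €58,000; Ione: €58,000; Hector: €58,000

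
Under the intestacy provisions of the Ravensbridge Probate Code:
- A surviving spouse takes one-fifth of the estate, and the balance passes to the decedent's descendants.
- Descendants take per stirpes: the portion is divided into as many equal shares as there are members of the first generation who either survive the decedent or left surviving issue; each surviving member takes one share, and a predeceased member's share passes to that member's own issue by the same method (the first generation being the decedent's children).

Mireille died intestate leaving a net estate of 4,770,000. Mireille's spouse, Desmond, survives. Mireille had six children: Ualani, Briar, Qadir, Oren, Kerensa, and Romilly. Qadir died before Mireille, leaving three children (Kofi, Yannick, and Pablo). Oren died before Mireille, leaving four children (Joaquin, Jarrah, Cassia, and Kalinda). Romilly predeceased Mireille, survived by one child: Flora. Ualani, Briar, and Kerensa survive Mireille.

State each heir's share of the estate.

Desmond: 954,000; Ualani: 636,000; Briar: 636,000; Kofi: 212,000; Yannick: 212,000; Pablo: 212,000; Joaquin: 159,000; Jarrah: 159,000; Cassia: 159,000; Kalinda: 159,000; Kerensa: 636,000; Flora: 636,000

Desmond takes one-fifth of 4,770,000 = 954,000. The remaining 3,816,000 passes to the descendants.
The descendants' portion (3,816,000) is divided into 6 shares of 636,000: Ualani, Briar, and Kerensa each take 636,000; Qadir's 636,000 share passes to Qadir's issue; Oren's 636,000 share passes to Oren's issue; Romilly's 636,000 share passes to Romilly's issue.
Qadir's share (636,000) is divided into 3 shares of 212,000: Kofi, Yannick, and Pablo each take 212,000.
Oren's share (636,000) is divided into 4 shares of 159,000: Joaquin, Jarrah, Cassia, and Kalinda each take 159,000.
Romilly's share (636,000) passes entirely to Flora.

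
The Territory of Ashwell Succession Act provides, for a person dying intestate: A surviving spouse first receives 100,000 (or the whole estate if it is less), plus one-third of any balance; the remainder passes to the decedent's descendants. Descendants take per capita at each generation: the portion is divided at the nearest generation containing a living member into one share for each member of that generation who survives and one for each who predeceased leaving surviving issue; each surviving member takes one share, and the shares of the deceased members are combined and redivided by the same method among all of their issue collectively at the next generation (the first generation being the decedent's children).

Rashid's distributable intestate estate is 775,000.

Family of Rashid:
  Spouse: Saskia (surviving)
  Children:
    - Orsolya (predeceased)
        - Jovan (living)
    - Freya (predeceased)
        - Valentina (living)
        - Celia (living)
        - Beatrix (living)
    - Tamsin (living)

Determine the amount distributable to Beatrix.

Saskia first takes 100,000, leaving a balance of 675,000. Saskia then takes one-third of the balance (225,000), for a total of 325,000. The remaining 450,000 passes to the descendants.
The descendants' portion (450,000) is divided at the children's generation into 3 shares of 150,000. Tamsin takes 150,000. The 2 shares of the deceased (Orsolya and Freya) are combined into a pool of 300,000.
That pool (300,000) is divided at the grandchildren's generation equally among Jovan, Valentina, Celia, and Beatrix: 75,000 each.

Beatrix receives 75,000.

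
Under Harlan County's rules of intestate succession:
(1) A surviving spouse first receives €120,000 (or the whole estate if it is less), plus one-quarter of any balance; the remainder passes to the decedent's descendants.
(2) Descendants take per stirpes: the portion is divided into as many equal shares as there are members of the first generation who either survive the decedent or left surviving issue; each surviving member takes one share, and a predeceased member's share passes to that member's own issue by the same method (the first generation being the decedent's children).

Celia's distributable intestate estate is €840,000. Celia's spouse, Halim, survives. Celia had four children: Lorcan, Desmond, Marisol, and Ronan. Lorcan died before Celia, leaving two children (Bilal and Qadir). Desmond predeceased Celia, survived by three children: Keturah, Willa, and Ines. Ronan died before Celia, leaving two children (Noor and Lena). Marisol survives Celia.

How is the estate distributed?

Halim first takes €120,000, leaving a balance of €720,000. Halim then takes one-quarter of the balance (€180,000), for a total of €300,000. The remaining €540,000 passes to the descendants.
The descendants' portion (€540,000) is divided into 4 shares of €135,000: Marisol takes €135,000; Lorcan's €135,000 share passes to Lorcan's issue; Desmond's €135,000 share passes to Desmond's issue; Ronan's €135,000 share passes to Ronan's issue.
Lorcan's share (€135,000) is divided into 2 shares of €67,500: Bilal and Qadir each take €67,500.
Desmond's share (€135,000) is divided into 3 shares of €45,000: Keturah, Willa, and Ines each take €45,000.
Ronan's share (€135,000) is divided into 2 shares of €67,500: Noor and Lena each take €67,500.

Halim: €300,000; Bilal: €67,500; Qadir: €67,500; Keturah: €45,000; Willa: €45,000; Ines: €45,000; Marisol: €135,000; Noor: €67,500; Lena: €67,500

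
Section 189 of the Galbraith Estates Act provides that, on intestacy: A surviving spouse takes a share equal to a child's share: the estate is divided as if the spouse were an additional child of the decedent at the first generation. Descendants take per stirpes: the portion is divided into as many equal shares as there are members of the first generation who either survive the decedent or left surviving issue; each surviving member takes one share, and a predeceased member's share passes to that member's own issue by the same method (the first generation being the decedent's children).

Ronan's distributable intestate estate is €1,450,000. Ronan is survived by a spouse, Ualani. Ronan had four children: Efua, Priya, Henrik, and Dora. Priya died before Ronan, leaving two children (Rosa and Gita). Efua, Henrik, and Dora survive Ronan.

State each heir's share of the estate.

Ualani: €290,000; Efua: €290,000; Rosa: €145,000; Gita: €145,000; Henrik: €290,000; Dora: €290,000

The spouse counts as an additional share at the children's level, so there are 5 primary shares of €290,000. Ualani takes one such share (€290,000).
The children's combined portion (€1,160,000) is divided into 4 shares of €290,000: Efua, Henrik, and Dora each take €290,000; Priya's €290,000 share passes to Priya's issue.
Priya's share (€290,000) is divided into 2 shares of €145,000: Rosa and Gita each take €145,000.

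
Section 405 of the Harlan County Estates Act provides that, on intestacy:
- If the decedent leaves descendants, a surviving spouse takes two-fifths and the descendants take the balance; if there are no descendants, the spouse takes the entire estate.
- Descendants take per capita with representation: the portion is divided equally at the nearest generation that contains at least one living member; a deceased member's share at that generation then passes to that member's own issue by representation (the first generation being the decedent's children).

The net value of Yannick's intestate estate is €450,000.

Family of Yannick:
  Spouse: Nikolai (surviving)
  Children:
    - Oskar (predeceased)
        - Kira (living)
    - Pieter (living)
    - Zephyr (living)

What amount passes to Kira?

Nikolai takes two-fifths of €450,000 = €180,000. The remaining €270,000 passes to the descendants.
The descendants' portion (€270,000) is divided into 3 shares of €90,000: Pieter and Zephyr each take €90,000; Oskar's €90,000 share passes to Oskar's issue.
Oskar's share (€90,000) passes entirely to Kira.

Kira receives €90,000.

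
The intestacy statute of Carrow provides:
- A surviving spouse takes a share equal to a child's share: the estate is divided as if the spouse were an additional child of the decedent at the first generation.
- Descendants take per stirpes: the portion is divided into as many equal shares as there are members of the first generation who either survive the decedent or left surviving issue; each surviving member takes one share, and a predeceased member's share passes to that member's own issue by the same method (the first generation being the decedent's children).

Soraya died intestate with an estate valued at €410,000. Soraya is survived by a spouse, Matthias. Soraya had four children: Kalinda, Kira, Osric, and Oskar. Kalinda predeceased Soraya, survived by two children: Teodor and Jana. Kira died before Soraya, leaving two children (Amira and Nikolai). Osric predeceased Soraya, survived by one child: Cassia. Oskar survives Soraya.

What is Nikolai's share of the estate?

The spouse counts as an additional share at the children's level, so there are 5 primary shares of €82,000. Matthias takes one such share (€82,000).
The children's combined portion (€328,000) is divided into 4 shares of €82,000: Oskar takes €82,000; Kalinda's €82,000 share passes to Kalinda's issue; Kira's €82,000 share passes to Kira's issue; Osric's €82,000 share passes to Osric's issue.
Kalinda's share (€82,000) is divided into 2 shares of €41,000: Teodor and Jana each take €41,000.
Kira's share (€82,000) is divided into 2 shares of €41,000: Amira and Nikolai each take €41,000.
Osric's share (€82,000) passes entirely to Cassia.

Nikolai receives €41,000.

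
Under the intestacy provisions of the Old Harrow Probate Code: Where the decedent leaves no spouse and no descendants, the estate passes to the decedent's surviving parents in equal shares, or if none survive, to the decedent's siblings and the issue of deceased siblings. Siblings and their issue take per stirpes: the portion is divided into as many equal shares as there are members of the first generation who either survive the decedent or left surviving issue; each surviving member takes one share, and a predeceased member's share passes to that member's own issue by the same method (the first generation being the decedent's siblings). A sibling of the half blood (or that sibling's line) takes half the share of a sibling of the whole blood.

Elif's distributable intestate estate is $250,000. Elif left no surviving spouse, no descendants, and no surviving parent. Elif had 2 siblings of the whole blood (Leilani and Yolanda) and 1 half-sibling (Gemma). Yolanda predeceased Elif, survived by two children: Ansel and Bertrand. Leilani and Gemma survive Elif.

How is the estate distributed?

Leilani: $100,000; Gemma: $50,000; Ansel: $50,000; Bertrand: $50,000

The entire $250,000 passes to the siblings and their issue.
Counting each half-blood sibling's line as half a unit, there are 5/2 units in $250,000, so one unit is $100,000. Whole-blood lines (Leilani and Yolanda) take $100,000 each; half-blood lines (Gemma) take $50,000 each.
Yolanda's share ($100,000) is divided into 2 shares of $50,000: Ansel and Bertrand each take $50,000.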